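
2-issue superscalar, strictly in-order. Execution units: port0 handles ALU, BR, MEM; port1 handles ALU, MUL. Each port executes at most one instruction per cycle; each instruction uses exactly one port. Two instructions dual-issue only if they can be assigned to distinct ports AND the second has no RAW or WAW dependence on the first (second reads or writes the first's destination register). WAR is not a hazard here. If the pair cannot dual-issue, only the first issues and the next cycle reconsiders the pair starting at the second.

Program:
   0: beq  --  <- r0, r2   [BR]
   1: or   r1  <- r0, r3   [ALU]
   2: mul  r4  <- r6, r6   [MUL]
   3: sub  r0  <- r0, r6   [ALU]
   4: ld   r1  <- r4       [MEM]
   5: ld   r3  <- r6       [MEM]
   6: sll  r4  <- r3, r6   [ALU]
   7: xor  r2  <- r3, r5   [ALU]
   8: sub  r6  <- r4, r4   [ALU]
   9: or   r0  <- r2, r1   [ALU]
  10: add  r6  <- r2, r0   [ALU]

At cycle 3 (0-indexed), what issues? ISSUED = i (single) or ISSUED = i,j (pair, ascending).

  cy0 -> i0&i1 (beq.BR+or.ALU) pair
  cy1 -> i2&i3 (mul.MUL+sub.ALU) pair
  cy2 -> i4 (ld.MEM) no-port MEM/MEM
  cy3 -> i5 (ld.MEM) RAW r3
  cy4 -> i6&i7 (sll.ALU+xor.ALU) pair
  cy5 -> i8&i9 (sub.ALU+or.ALU) pair
  cy6 -> i10 (add.ALU) tail

ISSUED = 5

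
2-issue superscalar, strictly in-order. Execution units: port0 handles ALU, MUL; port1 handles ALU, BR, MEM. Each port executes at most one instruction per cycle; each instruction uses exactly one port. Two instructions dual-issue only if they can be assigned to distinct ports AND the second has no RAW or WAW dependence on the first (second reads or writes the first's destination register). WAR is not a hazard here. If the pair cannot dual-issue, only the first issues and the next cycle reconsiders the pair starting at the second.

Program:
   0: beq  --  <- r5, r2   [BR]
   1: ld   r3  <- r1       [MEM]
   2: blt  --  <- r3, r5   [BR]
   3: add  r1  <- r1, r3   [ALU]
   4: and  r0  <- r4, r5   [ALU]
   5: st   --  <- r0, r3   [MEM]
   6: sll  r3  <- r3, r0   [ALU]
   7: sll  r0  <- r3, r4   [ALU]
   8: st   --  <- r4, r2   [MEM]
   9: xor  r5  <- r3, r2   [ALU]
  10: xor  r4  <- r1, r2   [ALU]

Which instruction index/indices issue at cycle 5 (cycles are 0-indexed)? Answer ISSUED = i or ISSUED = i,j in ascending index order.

[0] i0  beq  -- no-port BR/MEM
[1] i1  ld  -- no-port MEM/BR
[2] i2,i3  blt+add  -- pair
[3] i4  and  -- RAW r0
[4] i5,i6  st+sll  -- pair
[5] i7,i8  sll+st  -- pair
[6] i9,i10  xor+xor  -- pair

ISSUED = 7,8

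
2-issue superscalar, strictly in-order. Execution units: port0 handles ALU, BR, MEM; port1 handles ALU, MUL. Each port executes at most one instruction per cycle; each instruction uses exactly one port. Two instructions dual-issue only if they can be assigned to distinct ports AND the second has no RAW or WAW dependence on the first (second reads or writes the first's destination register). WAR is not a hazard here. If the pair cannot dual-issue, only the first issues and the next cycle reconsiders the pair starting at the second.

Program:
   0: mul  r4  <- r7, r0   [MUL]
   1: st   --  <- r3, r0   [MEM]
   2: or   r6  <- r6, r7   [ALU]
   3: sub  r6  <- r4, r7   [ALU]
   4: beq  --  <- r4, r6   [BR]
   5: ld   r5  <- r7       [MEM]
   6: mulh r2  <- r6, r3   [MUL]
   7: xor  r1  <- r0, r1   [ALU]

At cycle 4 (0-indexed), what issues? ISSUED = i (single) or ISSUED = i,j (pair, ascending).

ISSUED = 5,6

c0: i0+i1 mul.MUL+st.MEM  pair
c1: i2 or.ALU  WAW r6
c2: i3 sub.ALU  RAW r6
c3: i4 beq.BR  no-port BR/MEM
c4: i5+i6 ld.MEM+mulh.MUL  pair
c5: i7 xor.ALU  tail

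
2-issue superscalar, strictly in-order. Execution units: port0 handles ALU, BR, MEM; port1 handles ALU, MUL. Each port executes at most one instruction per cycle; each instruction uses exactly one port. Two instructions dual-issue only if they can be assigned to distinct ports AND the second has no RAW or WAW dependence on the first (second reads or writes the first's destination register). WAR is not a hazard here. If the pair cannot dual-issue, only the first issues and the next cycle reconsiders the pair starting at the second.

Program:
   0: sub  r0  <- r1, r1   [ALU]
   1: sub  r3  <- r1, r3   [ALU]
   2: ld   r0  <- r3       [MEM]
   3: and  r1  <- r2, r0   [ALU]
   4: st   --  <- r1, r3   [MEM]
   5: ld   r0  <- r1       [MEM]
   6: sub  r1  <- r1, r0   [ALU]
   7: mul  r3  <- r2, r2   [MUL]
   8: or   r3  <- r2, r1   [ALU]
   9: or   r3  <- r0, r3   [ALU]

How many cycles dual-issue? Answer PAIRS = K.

PAIRS = 2

  cy0 -> i0&i1 (sub;sub) dual
  cy1 -> i2 (ld) RAW r0
  cy2 -> i3 (and) RAW r1
  cy3 -> i4 (st) no-port MEM/MEM
  cy4 -> i5 (ld) RAW r0
  cy5 -> i6&i7 (sub;mul) dual
  cy6 -> i8 (or) RAW+WAW r3
  cy7 -> i9 (or) tail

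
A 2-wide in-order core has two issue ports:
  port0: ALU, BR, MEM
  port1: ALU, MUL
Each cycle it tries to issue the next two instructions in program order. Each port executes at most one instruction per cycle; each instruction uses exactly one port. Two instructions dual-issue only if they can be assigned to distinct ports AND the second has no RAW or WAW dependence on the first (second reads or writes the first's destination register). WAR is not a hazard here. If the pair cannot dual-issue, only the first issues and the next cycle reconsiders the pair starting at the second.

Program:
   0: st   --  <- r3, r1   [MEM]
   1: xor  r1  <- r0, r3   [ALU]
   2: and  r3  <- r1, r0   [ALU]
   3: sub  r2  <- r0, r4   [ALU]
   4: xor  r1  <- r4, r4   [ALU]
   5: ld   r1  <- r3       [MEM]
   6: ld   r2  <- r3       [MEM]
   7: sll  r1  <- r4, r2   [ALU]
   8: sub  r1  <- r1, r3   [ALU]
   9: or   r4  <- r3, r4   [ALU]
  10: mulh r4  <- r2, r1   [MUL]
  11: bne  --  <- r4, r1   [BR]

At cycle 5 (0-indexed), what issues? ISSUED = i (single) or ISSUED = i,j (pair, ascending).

ISSUED = 7

c0: i0&i1 st xor  2-wide
c1: i2&i3 and sub  2-wide
c2: i4 xor  WAW r1
c3: i5 ld  no-port MEM/MEM
c4: i6 ld  RAW r2
c5: i7 sll  RAW+WAW r1
c6: i8&i9 sub or  2-wide
c7: i10 mulh  RAW r4
c8: i11 bne  tail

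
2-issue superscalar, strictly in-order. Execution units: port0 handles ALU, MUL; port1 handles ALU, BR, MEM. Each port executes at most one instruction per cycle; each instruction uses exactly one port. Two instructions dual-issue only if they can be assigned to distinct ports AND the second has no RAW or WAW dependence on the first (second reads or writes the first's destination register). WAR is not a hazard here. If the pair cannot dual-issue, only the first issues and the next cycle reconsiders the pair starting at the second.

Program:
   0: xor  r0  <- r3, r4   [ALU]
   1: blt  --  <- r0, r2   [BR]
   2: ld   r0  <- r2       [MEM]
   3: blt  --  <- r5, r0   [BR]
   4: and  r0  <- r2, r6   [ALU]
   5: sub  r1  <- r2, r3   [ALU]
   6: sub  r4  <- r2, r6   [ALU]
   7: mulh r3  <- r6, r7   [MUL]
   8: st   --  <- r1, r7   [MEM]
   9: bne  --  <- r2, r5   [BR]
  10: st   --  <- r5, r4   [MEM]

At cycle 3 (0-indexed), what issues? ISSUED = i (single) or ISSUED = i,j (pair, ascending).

  cy0 -> i0 (xor.ALU) RAW r0
  cy1 -> i1 (blt.BR) no-port BR/MEM
  cy2 -> i2 (ld.MEM) no-port MEM/BR
  cy3 -> i3,i4 (blt.BR/and.ALU) dual
  cy4 -> i5,i6 (sub.ALU/sub.ALU) dual
  cy5 -> i7,i8 (mulh.MUL/st.MEM) dual
  cy6 -> i9 (bne.BR) no-port BR/MEM
  cy7 -> i10 (st.MEM) tail

ISSUED = 3,4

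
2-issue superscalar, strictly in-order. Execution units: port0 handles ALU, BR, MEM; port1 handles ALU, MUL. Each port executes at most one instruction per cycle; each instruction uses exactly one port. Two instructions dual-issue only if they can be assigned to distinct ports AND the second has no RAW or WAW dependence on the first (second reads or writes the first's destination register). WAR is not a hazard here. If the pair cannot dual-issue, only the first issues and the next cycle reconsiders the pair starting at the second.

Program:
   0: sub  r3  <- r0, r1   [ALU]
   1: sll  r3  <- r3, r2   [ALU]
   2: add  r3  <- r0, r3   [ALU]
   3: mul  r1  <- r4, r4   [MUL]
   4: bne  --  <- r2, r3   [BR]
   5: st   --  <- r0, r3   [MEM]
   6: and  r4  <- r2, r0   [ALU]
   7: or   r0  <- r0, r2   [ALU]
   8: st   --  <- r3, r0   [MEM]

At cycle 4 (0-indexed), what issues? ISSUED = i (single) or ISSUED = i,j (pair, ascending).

ISSUED = 5,6

#0 head=0: sub i0 RAW+WAW r3
#1 head=1: sll i1 RAW+WAW r3
#2 head=2: add;mul i2&i3 pair
#3 head=4: bne i4 no-port BR/MEM
#4 head=5: st;and i5&i6 pair
#5 head=7: or i7 RAW r0
#6 head=8: st i8 tail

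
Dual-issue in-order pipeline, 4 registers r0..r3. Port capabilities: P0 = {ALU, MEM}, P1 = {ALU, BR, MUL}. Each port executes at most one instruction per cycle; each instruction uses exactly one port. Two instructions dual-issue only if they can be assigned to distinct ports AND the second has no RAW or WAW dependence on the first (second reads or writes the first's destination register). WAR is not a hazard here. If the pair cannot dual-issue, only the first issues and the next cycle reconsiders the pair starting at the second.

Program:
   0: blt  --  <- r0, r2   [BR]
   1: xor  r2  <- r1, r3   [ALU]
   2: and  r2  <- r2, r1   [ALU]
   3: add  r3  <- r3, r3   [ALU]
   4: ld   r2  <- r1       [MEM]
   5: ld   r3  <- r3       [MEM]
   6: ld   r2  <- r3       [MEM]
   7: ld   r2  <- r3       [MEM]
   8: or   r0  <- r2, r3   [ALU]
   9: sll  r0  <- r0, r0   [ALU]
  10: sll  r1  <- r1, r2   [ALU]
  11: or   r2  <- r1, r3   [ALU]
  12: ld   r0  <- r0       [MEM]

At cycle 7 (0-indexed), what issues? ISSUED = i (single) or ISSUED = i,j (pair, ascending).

ISSUED = 9,10

0. blt xor @i0+i1  | dual
1. and add @i2+i3  | dual
2. ld @i4  | no-port MEM/MEM
3. ld @i5  | no-port MEM/MEM
4. ld @i6  | no-port MEM/MEM
5. ld @i7  | RAW r2
6. or @i8  | RAW+WAW r0
7. sll sll @i9+i10  | dual
8. or ld @i11+i12  | dual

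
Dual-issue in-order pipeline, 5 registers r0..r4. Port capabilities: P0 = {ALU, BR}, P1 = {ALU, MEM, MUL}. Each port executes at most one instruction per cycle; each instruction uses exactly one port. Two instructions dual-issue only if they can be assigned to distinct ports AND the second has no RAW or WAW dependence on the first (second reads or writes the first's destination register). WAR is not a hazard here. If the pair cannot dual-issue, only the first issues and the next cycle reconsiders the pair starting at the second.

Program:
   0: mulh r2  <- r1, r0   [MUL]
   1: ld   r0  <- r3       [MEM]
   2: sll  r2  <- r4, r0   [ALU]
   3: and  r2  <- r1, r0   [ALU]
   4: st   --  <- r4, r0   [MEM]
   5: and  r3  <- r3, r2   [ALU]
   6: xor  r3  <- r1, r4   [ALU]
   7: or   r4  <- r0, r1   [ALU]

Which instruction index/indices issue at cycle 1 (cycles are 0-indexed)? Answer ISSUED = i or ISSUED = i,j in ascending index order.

ISSUED = 1

[0] i0  mulh.MUL  -- no-port MUL/MEM
[1] i1  ld.MEM  -- RAW r0
[2] i2  sll.ALU  -- WAW r2
[3] i3,i4  and.ALU/st.MEM  -- pair
[4] i5  and.ALU  -- WAW r3
[5] i6,i7  xor.ALU/or.ALU  -- pair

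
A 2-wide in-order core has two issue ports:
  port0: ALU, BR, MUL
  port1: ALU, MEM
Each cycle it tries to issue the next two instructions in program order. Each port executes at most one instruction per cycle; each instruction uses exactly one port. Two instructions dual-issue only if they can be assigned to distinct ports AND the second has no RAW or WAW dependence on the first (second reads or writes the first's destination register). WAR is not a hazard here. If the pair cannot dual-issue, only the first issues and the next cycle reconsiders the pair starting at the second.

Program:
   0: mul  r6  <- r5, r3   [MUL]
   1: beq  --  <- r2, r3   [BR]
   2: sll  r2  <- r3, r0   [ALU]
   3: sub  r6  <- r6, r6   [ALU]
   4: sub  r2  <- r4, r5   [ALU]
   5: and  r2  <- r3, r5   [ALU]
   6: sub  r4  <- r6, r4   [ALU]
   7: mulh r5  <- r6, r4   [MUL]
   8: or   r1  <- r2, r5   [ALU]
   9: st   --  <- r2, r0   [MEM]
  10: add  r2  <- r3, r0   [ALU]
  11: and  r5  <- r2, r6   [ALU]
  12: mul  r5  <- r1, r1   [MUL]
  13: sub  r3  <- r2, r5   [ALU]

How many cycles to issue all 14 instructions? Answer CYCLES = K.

CYCLES = 10

t=0 i0:mul ; no-port MUL/BR
t=1 i1,i2:beq;sll ; dual
t=2 i3,i4:sub;sub ; dual
t=3 i5,i6:and;sub ; dual
t=4 i7:mulh ; RAW r5
t=5 i8,i9:or;st ; dual
t=6 i10:add ; RAW r2
t=7 i11:and ; WAW r5
t=8 i12:mul ; RAW r5
t=9 i13:sub ; tail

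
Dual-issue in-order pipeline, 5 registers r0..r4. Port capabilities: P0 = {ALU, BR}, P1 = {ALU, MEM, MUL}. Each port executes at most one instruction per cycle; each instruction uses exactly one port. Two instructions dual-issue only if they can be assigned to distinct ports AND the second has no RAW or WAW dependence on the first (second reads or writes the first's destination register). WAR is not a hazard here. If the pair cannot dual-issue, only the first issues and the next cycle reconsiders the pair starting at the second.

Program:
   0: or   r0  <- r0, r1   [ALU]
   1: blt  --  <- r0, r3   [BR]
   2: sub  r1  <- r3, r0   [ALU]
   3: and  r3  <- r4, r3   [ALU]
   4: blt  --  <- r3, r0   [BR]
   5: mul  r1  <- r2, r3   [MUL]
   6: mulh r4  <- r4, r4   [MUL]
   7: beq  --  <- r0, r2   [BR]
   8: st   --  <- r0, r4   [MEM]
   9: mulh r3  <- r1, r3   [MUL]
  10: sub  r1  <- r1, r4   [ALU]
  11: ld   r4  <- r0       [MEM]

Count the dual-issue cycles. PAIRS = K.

PAIRS = 4

[0] i0  or  -- RAW r0
[1] i1+i2  blt;sub  -- pair
[2] i3  and  -- RAW r3
[3] i4+i5  blt;mul  -- pair
[4] i6+i7  mulh;beq  -- pair
[5] i8  st  -- no-port MEM/MUL
[6] i9+i10  mulh;sub  -- pair
[7] i11  ld  -- tail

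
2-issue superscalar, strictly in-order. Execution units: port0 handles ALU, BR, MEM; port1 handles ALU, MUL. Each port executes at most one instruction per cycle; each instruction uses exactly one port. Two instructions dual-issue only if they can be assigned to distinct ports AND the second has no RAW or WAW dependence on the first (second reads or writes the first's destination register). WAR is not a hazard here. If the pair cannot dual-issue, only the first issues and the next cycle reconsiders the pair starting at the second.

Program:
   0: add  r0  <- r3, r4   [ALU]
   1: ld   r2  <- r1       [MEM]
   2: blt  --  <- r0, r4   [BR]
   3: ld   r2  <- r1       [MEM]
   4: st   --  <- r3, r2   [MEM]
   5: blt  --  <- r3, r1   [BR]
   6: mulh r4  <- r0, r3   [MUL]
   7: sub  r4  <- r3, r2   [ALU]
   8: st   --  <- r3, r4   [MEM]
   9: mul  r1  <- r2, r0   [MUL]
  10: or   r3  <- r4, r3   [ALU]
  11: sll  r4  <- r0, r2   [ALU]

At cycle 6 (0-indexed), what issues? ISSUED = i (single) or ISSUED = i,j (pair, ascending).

ISSUED = 8,9

  cy0 -> i0,i1 (add.ALU ld.MEM) pair
  cy1 -> i2 (blt.BR) no-port BR/MEM
  cy2 -> i3 (ld.MEM) no-port MEM/MEM
  cy3 -> i4 (st.MEM) no-port MEM/BR
  cy4 -> i5,i6 (blt.BR mulh.MUL) pair
  cy5 -> i7 (sub.ALU) RAW r4
  cy6 -> i8,i9 (st.MEM mul.MUL) pair
  cy7 -> i10,i11 (or.ALU sll.ALU) pair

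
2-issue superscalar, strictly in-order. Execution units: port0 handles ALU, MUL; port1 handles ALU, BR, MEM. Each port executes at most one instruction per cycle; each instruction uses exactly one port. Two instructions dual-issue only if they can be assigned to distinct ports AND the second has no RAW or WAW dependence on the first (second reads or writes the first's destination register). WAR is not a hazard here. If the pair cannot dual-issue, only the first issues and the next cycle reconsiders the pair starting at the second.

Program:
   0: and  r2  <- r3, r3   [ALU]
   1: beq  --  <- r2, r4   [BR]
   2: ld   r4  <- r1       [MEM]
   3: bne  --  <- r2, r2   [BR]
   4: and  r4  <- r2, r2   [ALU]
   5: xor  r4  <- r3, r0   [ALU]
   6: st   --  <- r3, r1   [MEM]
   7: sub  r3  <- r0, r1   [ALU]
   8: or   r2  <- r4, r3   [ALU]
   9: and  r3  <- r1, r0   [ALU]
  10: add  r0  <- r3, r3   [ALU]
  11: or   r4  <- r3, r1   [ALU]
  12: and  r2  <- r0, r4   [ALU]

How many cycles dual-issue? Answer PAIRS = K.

c0: i0 and  RAW r2
c1: i1 beq  no-port BR/MEM
c2: i2 ld  no-port MEM/BR
c3: i3/i4 bne;and  pair
c4: i5/i6 xor;st  pair
c5: i7 sub  RAW r3
c6: i8/i9 or;and  pair
c7: i10/i11 add;or  pair
c8: i12 and  tail

PAIRS = 4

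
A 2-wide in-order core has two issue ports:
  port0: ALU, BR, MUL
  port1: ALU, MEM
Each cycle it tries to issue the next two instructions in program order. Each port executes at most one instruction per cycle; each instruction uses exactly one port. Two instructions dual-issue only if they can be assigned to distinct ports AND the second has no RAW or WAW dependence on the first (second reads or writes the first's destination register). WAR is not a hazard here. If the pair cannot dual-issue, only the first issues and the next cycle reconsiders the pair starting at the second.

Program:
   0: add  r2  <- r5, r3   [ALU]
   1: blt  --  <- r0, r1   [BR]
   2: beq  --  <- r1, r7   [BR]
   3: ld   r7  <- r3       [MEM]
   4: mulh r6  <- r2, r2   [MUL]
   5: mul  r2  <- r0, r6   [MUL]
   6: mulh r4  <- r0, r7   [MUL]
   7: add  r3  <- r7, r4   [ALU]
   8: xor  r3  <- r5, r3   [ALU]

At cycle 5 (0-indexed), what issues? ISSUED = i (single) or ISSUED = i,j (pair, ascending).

[0] i0,i1  add blt  -- pair
[1] i2,i3  beq ld  -- pair
[2] i4  mulh  -- no-port MUL/MUL
[3] i5  mul  -- no-port MUL/MUL
[4] i6  mulh  -- RAW r4
[5] i7  add  -- RAW+WAW r3
[6] i8  xor  -- tail

ISSUED = 7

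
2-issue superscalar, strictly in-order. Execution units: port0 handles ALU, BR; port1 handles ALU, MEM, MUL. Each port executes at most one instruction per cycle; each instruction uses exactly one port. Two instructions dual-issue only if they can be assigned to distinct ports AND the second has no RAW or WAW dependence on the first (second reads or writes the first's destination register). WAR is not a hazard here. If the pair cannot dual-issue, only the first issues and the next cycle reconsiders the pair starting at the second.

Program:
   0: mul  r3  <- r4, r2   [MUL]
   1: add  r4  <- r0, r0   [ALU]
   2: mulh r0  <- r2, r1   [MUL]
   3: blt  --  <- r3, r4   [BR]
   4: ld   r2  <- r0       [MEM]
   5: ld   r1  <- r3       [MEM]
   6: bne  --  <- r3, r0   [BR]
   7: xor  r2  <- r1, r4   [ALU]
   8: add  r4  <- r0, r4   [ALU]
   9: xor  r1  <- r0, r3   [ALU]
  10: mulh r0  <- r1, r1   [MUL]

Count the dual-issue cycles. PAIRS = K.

0. mul.MUL+add.ALU @i0+i1  | pair
1. mulh.MUL+blt.BR @i2+i3  | pair
2. ld.MEM @i4  | no-port MEM/MEM
3. ld.MEM+bne.BR @i5+i6  | pair
4. xor.ALU+add.ALU @i7+i8  | pair
5. xor.ALU @i9  | RAW r1
6. mulh.MUL @i10  | tail

PAIRS = 4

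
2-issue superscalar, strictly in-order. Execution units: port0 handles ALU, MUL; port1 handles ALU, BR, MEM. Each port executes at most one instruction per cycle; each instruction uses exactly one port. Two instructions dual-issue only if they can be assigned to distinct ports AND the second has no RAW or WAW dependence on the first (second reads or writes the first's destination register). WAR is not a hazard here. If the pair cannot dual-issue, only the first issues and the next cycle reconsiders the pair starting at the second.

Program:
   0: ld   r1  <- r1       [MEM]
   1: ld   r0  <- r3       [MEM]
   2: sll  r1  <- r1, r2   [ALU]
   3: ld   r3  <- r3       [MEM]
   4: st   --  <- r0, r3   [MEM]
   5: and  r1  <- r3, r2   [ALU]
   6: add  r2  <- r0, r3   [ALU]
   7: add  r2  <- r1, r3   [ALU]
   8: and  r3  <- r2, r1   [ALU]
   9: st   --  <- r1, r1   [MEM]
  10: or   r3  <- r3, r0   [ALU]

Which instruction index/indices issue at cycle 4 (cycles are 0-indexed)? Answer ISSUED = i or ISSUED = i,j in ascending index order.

[0] i0  ld  -- no-port MEM/MEM
[1] i1/i2  ld/sll  -- pair
[2] i3  ld  -- no-port MEM/MEM
[3] i4/i5  st/and  -- pair
[4] i6  add  -- WAW r2
[5] i7  add  -- RAW r2
[6] i8/i9  and/st  -- pair
[7] i10  or  -- tail

ISSUED = 6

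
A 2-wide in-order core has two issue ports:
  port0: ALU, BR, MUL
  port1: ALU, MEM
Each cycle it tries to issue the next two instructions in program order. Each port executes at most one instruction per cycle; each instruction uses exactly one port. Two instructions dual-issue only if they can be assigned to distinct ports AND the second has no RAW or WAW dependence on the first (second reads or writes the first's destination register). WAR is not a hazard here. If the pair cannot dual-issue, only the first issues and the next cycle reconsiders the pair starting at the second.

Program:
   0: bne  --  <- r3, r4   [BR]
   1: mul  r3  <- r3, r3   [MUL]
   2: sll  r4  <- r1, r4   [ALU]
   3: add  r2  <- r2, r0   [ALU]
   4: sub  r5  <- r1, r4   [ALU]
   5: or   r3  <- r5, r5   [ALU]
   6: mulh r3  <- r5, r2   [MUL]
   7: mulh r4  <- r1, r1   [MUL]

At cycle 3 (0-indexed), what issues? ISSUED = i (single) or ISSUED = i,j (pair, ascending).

t=0 i0:bne.BR ; no-port BR/MUL
t=1 i1+i2:mul.MUL+sll.ALU ; 2-wide
t=2 i3+i4:add.ALU+sub.ALU ; 2-wide
t=3 i5:or.ALU ; WAW r3
t=4 i6:mulh.MUL ; no-port MUL/MUL
t=5 i7:mulh.MUL ; tail

ISSUED = 5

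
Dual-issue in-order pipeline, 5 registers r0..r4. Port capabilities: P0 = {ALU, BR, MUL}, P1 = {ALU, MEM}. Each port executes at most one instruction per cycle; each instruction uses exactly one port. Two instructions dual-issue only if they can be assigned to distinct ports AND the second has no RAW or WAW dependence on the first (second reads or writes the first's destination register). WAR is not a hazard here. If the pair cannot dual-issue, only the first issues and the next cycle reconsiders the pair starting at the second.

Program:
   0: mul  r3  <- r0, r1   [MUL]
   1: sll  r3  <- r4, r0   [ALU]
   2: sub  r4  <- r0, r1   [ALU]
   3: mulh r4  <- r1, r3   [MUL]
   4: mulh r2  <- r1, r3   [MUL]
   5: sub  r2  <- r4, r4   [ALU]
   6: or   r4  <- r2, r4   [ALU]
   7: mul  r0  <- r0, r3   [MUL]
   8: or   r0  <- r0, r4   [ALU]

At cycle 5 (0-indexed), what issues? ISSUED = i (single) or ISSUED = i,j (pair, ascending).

c0: i0 mul.MUL  WAW r3
c1: i1/i2 sll.ALU sub.ALU  pair
c2: i3 mulh.MUL  no-port MUL/MUL
c3: i4 mulh.MUL  WAW r2
c4: i5 sub.ALU  RAW r2
c5: i6/i7 or.ALU mul.MUL  pair
c6: i8 or.ALU  tail

ISSUED = 6,7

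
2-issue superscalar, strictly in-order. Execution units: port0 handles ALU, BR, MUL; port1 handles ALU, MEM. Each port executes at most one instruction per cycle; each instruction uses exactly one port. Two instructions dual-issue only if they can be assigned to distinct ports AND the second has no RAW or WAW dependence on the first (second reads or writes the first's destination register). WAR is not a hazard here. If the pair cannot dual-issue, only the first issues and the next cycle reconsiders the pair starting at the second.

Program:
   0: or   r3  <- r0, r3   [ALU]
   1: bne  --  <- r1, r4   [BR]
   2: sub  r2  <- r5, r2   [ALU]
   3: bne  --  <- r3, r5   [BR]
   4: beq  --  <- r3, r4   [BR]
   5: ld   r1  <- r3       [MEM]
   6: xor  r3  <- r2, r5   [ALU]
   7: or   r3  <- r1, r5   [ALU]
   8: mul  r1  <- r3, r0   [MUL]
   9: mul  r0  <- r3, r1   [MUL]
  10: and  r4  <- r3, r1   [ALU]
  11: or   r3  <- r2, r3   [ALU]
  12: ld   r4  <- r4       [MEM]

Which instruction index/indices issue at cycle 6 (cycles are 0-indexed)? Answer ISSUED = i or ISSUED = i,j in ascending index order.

ISSUED = 9,10

[0] i0,i1  or/bne  -- pair
[1] i2,i3  sub/bne  -- pair
[2] i4,i5  beq/ld  -- pair
[3] i6  xor  -- WAW r3
[4] i7  or  -- RAW r3
[5] i8  mul  -- no-port MUL/MUL
[6] i9,i10  mul/and  -- pair
[7] i11,i12  or/ld  -- pair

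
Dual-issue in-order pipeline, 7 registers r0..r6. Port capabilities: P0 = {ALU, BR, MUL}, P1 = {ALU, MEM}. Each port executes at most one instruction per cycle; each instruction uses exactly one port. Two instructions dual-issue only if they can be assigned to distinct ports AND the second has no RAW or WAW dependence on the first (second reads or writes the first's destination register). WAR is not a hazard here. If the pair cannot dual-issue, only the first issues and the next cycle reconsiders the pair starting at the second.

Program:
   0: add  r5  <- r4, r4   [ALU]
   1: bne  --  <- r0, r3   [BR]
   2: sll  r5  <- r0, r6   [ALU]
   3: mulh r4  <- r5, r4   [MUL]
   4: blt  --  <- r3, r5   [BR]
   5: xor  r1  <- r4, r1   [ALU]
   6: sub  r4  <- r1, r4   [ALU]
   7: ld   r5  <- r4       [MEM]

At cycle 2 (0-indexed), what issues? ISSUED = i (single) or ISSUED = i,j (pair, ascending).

ISSUED = 3

c0: i0,i1 add.ALU+bne.BR  pair
c1: i2 sll.ALU  RAW r5
c2: i3 mulh.MUL  no-port MUL/BR
c3: i4,i5 blt.BR+xor.ALU  pair
c4: i6 sub.ALU  RAW r4
c5: i7 ld.MEM  tail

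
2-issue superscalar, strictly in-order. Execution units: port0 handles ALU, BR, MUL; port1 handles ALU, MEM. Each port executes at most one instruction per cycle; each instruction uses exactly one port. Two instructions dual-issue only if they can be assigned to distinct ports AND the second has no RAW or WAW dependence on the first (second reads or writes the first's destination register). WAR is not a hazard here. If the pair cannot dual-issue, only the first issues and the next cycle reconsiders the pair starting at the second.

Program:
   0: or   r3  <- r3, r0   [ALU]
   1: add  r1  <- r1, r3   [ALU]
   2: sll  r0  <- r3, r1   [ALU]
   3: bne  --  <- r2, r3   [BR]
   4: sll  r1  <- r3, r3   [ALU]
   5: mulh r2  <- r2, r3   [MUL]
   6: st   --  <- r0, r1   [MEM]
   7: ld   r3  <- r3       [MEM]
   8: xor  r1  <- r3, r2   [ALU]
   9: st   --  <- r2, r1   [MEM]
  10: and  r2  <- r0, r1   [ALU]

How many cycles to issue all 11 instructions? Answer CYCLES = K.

t=0 i0:or.ALU ; RAW r3
t=1 i1:add.ALU ; RAW r1
t=2 i2&i3:sll.ALU/bne.BR ; pair
t=3 i4&i5:sll.ALU/mulh.MUL ; pair
t=4 i6:st.MEM ; no-port MEM/MEM
t=5 i7:ld.MEM ; RAW r3
t=6 i8:xor.ALU ; RAW r1
t=7 i9&i10:st.MEM/and.ALU ; pair

CYCLES = 8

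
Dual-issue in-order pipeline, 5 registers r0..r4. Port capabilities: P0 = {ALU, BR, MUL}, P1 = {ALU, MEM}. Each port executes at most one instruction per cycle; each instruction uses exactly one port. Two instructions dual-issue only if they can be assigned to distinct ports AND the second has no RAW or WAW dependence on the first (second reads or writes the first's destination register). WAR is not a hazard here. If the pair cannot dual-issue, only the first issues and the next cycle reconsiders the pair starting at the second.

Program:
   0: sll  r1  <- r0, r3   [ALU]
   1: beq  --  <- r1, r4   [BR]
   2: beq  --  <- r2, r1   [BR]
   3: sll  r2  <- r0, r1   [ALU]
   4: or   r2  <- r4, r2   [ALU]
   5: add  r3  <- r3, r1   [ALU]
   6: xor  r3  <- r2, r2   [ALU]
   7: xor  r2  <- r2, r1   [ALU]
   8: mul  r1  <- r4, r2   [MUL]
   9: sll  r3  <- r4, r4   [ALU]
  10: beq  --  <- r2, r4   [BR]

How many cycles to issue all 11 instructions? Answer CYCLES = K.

CYCLES = 7

c0: i0 sll.ALU  RAW r1
c1: i1 beq.BR  no-port BR/BR
c2: i2,i3 beq.BR+sll.ALU  dual
c3: i4,i5 or.ALU+add.ALU  dual
c4: i6,i7 xor.ALU+xor.ALU  dual
c5: i8,i9 mul.MUL+sll.ALU  dual
c6: i10 beq.BR  tail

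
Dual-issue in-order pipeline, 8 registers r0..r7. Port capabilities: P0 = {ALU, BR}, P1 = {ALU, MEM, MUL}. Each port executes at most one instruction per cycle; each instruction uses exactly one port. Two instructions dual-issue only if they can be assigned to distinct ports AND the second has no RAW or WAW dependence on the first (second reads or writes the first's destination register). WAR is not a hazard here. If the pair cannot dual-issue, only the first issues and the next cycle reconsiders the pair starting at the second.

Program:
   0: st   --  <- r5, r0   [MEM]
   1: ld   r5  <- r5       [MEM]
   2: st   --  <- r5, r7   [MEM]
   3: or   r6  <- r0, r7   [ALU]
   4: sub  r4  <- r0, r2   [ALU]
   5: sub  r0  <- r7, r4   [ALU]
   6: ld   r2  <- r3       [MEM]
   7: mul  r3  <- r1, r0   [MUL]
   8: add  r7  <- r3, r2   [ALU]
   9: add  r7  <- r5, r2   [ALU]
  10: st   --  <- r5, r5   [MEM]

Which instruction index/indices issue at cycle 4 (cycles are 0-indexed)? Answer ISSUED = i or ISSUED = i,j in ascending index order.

ISSUED = 5,6

t=0 i0:st ; no-port MEM/MEM
t=1 i1:ld ; no-port MEM/MEM
t=2 i2+i3:st+or ; pair
t=3 i4:sub ; RAW r4
t=4 i5+i6:sub+ld ; pair
t=5 i7:mul ; RAW r3
t=6 i8:add ; WAW r7
t=7 i9+i10:add+st ; pair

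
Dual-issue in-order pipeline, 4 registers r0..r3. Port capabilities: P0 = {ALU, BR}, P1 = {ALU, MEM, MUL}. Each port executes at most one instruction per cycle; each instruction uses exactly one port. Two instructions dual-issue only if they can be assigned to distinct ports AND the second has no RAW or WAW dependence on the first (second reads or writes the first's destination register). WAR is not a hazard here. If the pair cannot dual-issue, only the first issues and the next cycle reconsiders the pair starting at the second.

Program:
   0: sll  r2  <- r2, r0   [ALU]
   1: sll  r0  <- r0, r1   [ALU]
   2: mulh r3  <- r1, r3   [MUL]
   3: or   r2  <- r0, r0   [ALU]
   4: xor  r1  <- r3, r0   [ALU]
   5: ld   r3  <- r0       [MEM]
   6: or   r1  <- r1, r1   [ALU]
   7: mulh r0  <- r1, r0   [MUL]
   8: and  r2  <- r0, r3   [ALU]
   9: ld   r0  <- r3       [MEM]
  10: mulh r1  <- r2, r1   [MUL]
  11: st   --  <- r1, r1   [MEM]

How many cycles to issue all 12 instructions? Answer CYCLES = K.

CYCLES = 8

t=0 i0,i1:sll sll ; dual
t=1 i2,i3:mulh or ; dual
t=2 i4,i5:xor ld ; dual
t=3 i6:or ; RAW r1
t=4 i7:mulh ; RAW r0
t=5 i8,i9:and ld ; dual
t=6 i10:mulh ; no-port MUL/MEM
t=7 i11:st ; tail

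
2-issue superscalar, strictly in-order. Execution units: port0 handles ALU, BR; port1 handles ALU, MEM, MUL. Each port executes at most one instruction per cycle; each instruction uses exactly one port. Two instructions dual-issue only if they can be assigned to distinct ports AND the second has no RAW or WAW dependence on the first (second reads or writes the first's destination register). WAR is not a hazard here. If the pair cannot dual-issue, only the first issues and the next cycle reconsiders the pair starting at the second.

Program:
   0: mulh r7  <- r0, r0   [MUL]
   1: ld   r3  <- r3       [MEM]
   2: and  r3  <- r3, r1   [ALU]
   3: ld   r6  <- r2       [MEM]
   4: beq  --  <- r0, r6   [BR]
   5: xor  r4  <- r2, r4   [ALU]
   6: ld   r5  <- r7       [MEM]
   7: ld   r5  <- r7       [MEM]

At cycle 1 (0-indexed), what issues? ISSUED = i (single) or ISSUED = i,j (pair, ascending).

ISSUED = 1

0. mulh @i0  | no-port MUL/MEM
1. ld @i1  | RAW+WAW r3
2. and;ld @i2&i3  | dual
3. beq;xor @i4&i5  | dual
4. ld @i6  | no-port MEM/MEM
5. ld @i7  | tail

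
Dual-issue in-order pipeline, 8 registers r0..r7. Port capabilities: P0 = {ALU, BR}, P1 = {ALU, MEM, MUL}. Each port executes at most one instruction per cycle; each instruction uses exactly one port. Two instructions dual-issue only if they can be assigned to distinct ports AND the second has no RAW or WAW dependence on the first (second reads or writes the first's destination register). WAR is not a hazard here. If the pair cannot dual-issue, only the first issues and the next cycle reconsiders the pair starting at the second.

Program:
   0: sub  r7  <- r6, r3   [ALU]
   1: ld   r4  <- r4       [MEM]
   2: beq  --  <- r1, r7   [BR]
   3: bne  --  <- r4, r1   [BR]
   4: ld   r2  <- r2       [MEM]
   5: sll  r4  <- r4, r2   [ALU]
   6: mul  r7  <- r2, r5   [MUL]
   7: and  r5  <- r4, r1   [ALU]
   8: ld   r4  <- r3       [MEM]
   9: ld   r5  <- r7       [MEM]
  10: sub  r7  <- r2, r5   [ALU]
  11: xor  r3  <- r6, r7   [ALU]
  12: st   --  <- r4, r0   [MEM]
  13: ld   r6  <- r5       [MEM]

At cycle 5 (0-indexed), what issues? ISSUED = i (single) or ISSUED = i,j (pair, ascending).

ISSUED = 9

0. sub.ALU/ld.MEM @i0/i1  | pair
1. beq.BR @i2  | no-port BR/BR
2. bne.BR/ld.MEM @i3/i4  | pair
3. sll.ALU/mul.MUL @i5/i6  | pair
4. and.ALU/ld.MEM @i7/i8  | pair
5. ld.MEM @i9  | RAW r5
6. sub.ALU @i10  | RAW r7
7. xor.ALU/st.MEM @i11/i12  | pair
8. ld.MEM @i13  | tail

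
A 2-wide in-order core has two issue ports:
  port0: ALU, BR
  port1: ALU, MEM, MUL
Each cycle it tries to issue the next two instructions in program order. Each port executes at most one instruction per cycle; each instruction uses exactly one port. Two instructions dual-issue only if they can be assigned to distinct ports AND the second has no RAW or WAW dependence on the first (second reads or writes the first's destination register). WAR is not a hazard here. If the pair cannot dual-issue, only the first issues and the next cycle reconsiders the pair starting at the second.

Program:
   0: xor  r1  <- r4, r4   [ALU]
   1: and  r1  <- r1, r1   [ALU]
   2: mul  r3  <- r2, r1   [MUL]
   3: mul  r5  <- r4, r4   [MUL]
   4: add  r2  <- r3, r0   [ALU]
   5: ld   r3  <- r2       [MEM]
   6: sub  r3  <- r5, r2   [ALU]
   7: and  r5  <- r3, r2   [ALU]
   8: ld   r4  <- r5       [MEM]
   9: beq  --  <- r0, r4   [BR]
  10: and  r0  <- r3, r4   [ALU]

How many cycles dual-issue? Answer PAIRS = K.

PAIRS = 2

  cy0 -> i0 (xor) RAW+WAW r1
  cy1 -> i1 (and) RAW r1
  cy2 -> i2 (mul) no-port MUL/MUL
  cy3 -> i3&i4 (mul;add) dual
  cy4 -> i5 (ld) WAW r3
  cy5 -> i6 (sub) RAW r3
  cy6 -> i7 (and) RAW r5
  cy7 -> i8 (ld) RAW r4
  cy8 -> i9&i10 (beq;and) dual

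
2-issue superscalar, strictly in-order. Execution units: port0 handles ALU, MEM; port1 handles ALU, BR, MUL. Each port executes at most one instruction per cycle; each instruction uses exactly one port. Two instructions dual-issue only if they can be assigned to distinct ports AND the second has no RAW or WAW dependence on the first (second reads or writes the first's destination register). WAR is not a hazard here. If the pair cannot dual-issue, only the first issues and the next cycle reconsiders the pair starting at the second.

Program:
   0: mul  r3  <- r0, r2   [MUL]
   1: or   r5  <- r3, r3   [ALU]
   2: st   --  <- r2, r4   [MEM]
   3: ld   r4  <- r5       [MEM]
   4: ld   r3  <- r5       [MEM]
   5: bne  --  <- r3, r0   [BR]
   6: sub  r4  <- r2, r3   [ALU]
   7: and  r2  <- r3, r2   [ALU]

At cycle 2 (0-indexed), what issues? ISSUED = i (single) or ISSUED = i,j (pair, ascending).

t=0 i0:mul ; RAW r3
t=1 i1+i2:or/st ; pair
t=2 i3:ld ; no-port MEM/MEM
t=3 i4:ld ; RAW r3
t=4 i5+i6:bne/sub ; pair
t=5 i7:and ; tail

ISSUED = 3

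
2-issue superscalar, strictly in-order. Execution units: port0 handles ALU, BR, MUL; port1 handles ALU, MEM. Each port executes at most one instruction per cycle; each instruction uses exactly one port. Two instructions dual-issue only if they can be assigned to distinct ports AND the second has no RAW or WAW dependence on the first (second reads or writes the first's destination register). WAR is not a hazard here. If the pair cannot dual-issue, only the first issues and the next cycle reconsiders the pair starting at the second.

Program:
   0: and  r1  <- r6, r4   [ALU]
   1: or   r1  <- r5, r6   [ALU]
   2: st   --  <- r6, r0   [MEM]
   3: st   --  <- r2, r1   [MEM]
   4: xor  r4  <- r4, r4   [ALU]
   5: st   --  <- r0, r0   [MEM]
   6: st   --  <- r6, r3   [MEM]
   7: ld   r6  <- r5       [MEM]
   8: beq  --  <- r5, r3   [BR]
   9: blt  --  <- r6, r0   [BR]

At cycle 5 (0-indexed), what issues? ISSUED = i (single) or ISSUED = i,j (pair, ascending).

  cy0 -> i0 (and) WAW r1
  cy1 -> i1+i2 (or;st) pair
  cy2 -> i3+i4 (st;xor) pair
  cy3 -> i5 (st) no-port MEM/MEM
  cy4 -> i6 (st) no-port MEM/MEM
  cy5 -> i7+i8 (ld;beq) pair
  cy6 -> i9 (blt) tail

ISSUED = 7,8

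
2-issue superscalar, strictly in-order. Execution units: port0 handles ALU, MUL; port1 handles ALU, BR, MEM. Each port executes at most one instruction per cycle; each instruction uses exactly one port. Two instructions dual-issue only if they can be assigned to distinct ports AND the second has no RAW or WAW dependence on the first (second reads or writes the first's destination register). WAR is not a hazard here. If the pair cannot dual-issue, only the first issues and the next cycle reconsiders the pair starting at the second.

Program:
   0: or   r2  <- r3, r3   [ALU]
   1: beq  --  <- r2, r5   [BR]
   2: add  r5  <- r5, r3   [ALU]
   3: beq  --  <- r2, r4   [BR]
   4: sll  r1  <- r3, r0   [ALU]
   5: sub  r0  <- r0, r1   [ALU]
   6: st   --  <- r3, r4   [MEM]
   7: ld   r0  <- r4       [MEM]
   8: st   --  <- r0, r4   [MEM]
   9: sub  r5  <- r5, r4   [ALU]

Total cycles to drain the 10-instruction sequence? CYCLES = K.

CYCLES = 6

c0: i0 or.ALU  RAW r2
c1: i1&i2 beq.BR;add.ALU  2-wide
c2: i3&i4 beq.BR;sll.ALU  2-wide
c3: i5&i6 sub.ALU;st.MEM  2-wide
c4: i7 ld.MEM  no-port MEM/MEM
c5: i8&i9 st.MEM;sub.ALU  2-wide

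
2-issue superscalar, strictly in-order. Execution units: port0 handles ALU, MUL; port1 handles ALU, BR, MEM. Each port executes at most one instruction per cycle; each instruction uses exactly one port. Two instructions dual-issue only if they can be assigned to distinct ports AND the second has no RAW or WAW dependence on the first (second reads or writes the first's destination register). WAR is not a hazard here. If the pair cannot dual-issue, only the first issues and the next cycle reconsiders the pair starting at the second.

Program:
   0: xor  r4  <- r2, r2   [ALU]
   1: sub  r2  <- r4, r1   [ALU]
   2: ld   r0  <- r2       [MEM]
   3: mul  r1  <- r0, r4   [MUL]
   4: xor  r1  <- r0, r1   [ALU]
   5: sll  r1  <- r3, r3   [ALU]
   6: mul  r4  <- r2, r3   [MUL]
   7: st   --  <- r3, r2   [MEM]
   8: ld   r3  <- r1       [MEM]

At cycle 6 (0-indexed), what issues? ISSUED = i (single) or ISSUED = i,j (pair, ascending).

ISSUED = 7

c0: i0 xor.ALU  RAW r4
c1: i1 sub.ALU  RAW r2
c2: i2 ld.MEM  RAW r0
c3: i3 mul.MUL  RAW+WAW r1
c4: i4 xor.ALU  WAW r1
c5: i5&i6 sll.ALU+mul.MUL  2-wide
c6: i7 st.MEM  no-port MEM/MEM
c7: i8 ld.MEM  tail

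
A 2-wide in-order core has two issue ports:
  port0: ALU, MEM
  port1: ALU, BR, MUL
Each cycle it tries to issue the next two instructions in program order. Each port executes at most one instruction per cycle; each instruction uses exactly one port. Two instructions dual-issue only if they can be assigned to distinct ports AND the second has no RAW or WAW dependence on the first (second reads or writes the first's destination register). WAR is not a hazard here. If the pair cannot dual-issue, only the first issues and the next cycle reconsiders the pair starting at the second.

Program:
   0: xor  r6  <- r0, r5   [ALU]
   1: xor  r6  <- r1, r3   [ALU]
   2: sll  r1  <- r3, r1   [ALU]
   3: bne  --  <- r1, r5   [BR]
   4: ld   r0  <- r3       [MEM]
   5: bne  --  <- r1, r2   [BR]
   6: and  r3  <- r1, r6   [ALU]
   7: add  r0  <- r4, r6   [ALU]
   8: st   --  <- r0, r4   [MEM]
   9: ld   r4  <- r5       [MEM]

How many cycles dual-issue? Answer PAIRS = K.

PAIRS = 3

#0 head=0: xor.ALU i0 WAW r6
#1 head=1: xor.ALU+sll.ALU i1,i2 2-wide
#2 head=3: bne.BR+ld.MEM i3,i4 2-wide
#3 head=5: bne.BR+and.ALU i5,i6 2-wide
#4 head=7: add.ALU i7 RAW r0
#5 head=8: st.MEM i8 no-port MEM/MEM
#6 head=9: ld.MEM i9 tail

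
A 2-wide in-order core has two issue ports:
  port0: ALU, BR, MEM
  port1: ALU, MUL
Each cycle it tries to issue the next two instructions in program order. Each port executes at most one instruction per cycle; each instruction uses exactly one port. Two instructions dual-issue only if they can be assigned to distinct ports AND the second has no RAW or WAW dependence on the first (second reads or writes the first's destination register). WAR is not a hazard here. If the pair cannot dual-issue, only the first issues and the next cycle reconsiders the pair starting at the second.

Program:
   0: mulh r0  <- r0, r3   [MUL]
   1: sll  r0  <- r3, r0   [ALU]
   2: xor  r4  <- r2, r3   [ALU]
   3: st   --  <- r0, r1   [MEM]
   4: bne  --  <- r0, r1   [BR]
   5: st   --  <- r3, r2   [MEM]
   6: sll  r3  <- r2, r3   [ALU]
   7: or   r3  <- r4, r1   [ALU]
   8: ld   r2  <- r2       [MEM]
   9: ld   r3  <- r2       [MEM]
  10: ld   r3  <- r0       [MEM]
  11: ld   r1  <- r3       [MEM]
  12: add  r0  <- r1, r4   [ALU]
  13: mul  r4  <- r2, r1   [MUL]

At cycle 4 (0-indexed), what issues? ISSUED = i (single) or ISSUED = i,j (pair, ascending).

ISSUED = 5,6

t=0 i0:mulh ; RAW+WAW r0
t=1 i1,i2:sll;xor ; 2-wide
t=2 i3:st ; no-port MEM/BR
t=3 i4:bne ; no-port BR/MEM
t=4 i5,i6:st;sll ; 2-wide
t=5 i7,i8:or;ld ; 2-wide
t=6 i9:ld ; no-port MEM/MEM
t=7 i10:ld ; no-port MEM/MEM
t=8 i11:ld ; RAW r1
t=9 i12,i13:add;mul ; 2-wide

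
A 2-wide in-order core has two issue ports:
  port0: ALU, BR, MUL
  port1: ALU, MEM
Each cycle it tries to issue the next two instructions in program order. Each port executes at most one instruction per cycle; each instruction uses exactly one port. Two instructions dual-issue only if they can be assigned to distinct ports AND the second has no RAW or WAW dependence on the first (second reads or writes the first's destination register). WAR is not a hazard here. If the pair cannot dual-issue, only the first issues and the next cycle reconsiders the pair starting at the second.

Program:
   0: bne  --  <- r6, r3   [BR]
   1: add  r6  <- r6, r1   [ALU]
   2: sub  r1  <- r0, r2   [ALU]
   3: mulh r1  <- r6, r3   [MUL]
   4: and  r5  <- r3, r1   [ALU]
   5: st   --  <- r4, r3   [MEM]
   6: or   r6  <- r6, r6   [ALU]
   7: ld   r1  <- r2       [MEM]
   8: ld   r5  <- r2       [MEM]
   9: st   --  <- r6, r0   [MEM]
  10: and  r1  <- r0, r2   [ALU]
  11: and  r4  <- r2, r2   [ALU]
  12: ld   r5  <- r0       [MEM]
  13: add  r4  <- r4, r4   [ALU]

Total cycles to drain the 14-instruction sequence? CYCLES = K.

CYCLES = 9

#0 head=0: bne.BR;add.ALU i0+i1 pair
#1 head=2: sub.ALU i2 WAW r1
#2 head=3: mulh.MUL i3 RAW r1
#3 head=4: and.ALU;st.MEM i4+i5 pair
#4 head=6: or.ALU;ld.MEM i6+i7 pair
#5 head=8: ld.MEM i8 no-port MEM/MEM
#6 head=9: st.MEM;and.ALU i9+i10 pair
#7 head=11: and.ALU;ld.MEM i11+i12 pair
#8 head=13: add.ALU i13 tail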